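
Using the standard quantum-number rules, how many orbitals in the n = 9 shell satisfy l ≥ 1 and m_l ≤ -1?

36

For n = 9, l ranges over 0 … 8.
Per l-value: l=1 → 1; l=2 → 2; l=3 → 3; l=4 → 4; l=5 → 5; l=6 → 6; l=7 → 7; l=8 → 8.
Total orbitals: 1 + 2 + 3 + 4 + 5 + 6 + 7 + 8 = 36.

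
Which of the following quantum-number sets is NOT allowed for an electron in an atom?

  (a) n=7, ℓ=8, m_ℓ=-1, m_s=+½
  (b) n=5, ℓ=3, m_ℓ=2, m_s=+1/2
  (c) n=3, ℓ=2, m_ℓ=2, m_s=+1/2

(a)

(a) has ℓ = 8 ≥ n = 7, violating 0 ≤ ℓ ≤ n−1.
The remaining sets (b), (c) satisfy all four rules.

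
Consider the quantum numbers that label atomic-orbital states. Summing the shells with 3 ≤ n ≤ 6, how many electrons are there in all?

Shell n has n² orbitals: 3²=9 + 4²=16 + 5²=25 + 6²=36 = 86 orbitals.
Two spin states per orbital: 2 × 86 = 172 electrons.

172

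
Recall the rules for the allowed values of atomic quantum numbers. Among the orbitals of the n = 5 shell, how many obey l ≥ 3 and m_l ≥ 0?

The n = 5 shell has l = 0 through 4; check each.
The (l, m_l) pairs meeting l ≥ 3 and m_l ≥ 0 give: l=3 → 4; l=4 → 5.
Total orbitals: 4 + 5 = 9.

9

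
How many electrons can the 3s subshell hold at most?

2

A subshell with l = 0 has 2l+1 = 1 orbital, each holding 2 electrons (spin ±1/2), so 1 × 2 = 2.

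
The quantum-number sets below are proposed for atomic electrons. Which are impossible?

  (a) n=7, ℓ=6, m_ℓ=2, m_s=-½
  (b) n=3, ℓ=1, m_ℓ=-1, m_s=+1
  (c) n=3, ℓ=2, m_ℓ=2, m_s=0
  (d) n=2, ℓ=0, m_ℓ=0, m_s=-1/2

(b) has m_s = +1, but an electron's spin must be ±1/2.
(c) has m_s = 0, but an electron's spin must be ±1/2.
The remaining sets (a), (d) satisfy all four rules.

(b) and (c)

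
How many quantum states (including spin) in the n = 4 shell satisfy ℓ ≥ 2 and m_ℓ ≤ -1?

Go through ℓ = 0, …, 3 (the values permitted for n = 4).
Contributions: ℓ=2 → 2; ℓ=3 → 3.
Orbitals: 2 + 3 = 5. Each orbital carries two spin states, so 5 × 2 = 10 states.

10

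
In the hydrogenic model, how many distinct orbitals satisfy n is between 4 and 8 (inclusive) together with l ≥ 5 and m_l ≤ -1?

34

Count contributing orbitals for each principal shell:
n=6 → 5; n=7 → 11; n=8 → 18.
Total orbitals: 5 + 11 + 18 = 34.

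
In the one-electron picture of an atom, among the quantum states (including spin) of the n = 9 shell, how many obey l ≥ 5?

112

Go through l = 0, …, 8 (the values permitted for n = 9).
Contributions: l=5 → 11; l=6 → 13; l=7 → 15; l=8 → 17.
Orbitals: 11 + 13 + 15 + 17 = 56. Each orbital carries two spin states, so 56 × 2 = 112 states.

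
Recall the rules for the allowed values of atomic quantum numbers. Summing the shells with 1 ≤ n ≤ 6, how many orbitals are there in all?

Shell n has n² orbitals: 1²=1 + 2²=4 + 3²=9 + 4²=16 + 5²=25 + 6²=36 = 91 orbitals.

91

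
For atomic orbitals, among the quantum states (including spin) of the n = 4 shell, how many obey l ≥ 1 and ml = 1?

With n = 4 the allowed l are 0, 1, …, 3.
Orbitals with l ≥ 1 and ml = 1, by l: l=1 → 1; l=2 → 1; l=3 → 1.
Orbitals: 1 + 1 + 1 = 3. Each orbital carries two spin states, so 3 × 2 = 6 states.

6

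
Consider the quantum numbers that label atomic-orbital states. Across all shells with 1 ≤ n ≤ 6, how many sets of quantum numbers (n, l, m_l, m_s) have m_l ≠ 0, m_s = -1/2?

70

For each n in the range, tally the orbitals obeying m_l ≠ 0:
n=2 → 2; n=3 → 6; n=4 → 12; n=5 → 20; n=6 → 30.
Orbitals: 2 + 6 + 12 + 20 + 30 = 70. With m_s fixed to -1/2 there is one state per orbital, so 70 states.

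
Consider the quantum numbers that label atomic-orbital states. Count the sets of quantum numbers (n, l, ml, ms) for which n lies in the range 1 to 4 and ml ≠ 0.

40

Work shell by shell — for each n, count the (l, ml) pairs that satisfy ml ≠ 0:
n=2 → 2; n=3 → 6; n=4 → 12.
Orbitals: 2 + 6 + 12 = 20. Including both spin states (ms = ±1/2) gives 2 × 20 = 40 states.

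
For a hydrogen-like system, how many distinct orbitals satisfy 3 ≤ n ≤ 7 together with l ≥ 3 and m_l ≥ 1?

40

Treat each shell separately and count matching orbitals:
n=4 → 3; n=5 → 7; n=6 → 12; n=7 → 18.
Total orbitals: 3 + 7 + 12 + 18 = 40.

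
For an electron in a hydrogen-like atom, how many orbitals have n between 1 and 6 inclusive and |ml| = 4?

Treat each shell separately and count matching orbitals:
n=5 → 2; n=6 → 4.
Total orbitals: 2 + 4 = 6.

6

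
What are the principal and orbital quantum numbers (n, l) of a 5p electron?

The leading integer gives n = 5; the letter 'p' means l = 1.

n = 5, l = 1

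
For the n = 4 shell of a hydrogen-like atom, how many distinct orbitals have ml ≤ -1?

For n = 4, l ranges over 0 … 3.
The (l, ml) pairs meeting ml ≤ -1 give: l=1 → 1; l=2 → 2; l=3 → 3.
Total orbitals: 1 + 2 + 3 = 6.

6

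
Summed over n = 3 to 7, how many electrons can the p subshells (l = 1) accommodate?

A p subshell (l = 1) exists for every n ≥ 2, so shells n = 3, 4, 5, 6, 7 each contribute one — 5 subshells.
Since each p subshell holds 2(2·1+1) = 6 electrons, the total is 5 × 6 = 30.

30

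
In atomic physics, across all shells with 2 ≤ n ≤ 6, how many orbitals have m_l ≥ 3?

Go shell by shell, enumerating (l, m_l) with m_l ≥ 3:
n=4 → 1; n=5 → 3; n=6 → 6.
Total orbitals: 1 + 3 + 6 = 10.

10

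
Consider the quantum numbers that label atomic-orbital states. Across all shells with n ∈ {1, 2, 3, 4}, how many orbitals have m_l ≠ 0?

Go shell by shell, enumerating (l, m_l) with m_l ≠ 0:
n=2 → 2; n=3 → 6; n=4 → 12.
Total orbitals: 2 + 6 + 12 = 20.

20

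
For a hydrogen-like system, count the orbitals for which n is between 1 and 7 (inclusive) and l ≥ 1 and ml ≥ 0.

Treat each shell separately and count matching orbitals:
n=2 → 2; n=3 → 5; n=4 → 9; n=5 → 14; n=6 → 20; n=7 → 27.
Total orbitals: 2 + 5 + 9 + 14 + 20 + 27 = 77.

77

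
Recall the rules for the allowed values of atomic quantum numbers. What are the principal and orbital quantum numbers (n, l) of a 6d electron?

n = 6, l = 2

The leading integer gives n = 6; the letter 'd' means l = 2.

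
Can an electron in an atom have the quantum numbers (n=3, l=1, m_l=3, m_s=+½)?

Invalid

The magnetic quantum number must satisfy −l ≤ m_l ≤ l. With l = 1, m_l can only be -1, 0, 1, so m_l = 3 is forbidden.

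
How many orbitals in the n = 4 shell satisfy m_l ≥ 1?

6

For n = 4, l ranges over 0 … 3.
Per l-value: l=1 → 1; l=2 → 2; l=3 → 3.
Total orbitals: 1 + 2 + 3 = 6.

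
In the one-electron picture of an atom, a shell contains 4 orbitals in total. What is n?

n = 2

n² = 4 ⇒ n = 2.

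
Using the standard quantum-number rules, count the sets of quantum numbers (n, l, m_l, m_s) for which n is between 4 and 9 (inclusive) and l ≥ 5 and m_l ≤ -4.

Work shell by shell — for each n, count the (l, m_l) pairs that satisfy l ≥ 5 and m_l ≤ -4:
n=6 → 2; n=7 → 5; n=8 → 9; n=9 → 14.
Orbitals: 2 + 5 + 9 + 14 = 30. Including both spin states (m_s = ±1/2) gives 2 × 30 = 60 states.

60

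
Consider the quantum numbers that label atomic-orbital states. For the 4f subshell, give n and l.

n = 4, l = 3

The leading integer gives n = 4; the letter 'f' means l = 3.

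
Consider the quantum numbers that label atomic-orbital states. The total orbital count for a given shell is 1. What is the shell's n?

n = 1

n² = 1 ⇒ n = 1.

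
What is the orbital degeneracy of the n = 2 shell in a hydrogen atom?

The n = 2 shell contains n² = 2² = 4 orbitals.

4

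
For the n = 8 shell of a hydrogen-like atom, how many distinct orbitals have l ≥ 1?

The (l, ml) pairs meeting l ≥ 1 give: l=1 → 3; l=2 → 5; l=3 → 7; l=4 → 9; l=5 → 11; l=6 → 13; l=7 → 15.
Total orbitals: 3 + 5 + 7 + 9 + 11 + 13 + 15 = 63.

63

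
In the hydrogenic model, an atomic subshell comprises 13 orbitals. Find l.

2l+1 = 13 gives l = 6.

l = 6 (i)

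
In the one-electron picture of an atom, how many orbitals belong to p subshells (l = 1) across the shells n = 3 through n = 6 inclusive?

A p subshell (l = 1) exists for every n ≥ 2, so shells n = 3, 4, 5, 6 each contribute one — 4 subshells.
Since each p subshell has 2·1+1 = 3 orbitals, the total is 4 × 3 = 12.

12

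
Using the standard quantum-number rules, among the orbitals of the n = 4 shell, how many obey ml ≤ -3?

1

The n = 4 shell has l = 0 through 3; check each.
Contributions: l=3 → 1.
Total orbitals: 1.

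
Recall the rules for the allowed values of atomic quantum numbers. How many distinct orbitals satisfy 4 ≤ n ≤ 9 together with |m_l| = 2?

54

Count contributing orbitals for each principal shell:
n=4 → 4; n=5 → 6; n=6 → 8; n=7 → 10; n=8 → 12; n=9 → 14.
Total orbitals: 4 + 6 + 8 + 10 + 12 + 14 = 54.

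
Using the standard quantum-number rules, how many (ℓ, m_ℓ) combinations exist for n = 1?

The n = 1 shell contains n² = 1² = 1 orbital.

1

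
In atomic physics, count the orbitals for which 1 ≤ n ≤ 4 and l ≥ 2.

17

Go shell by shell, enumerating (l, m_l) with l ≥ 2:
n=3 → 5; n=4 → 12.
Total orbitals: 5 + 12 = 17.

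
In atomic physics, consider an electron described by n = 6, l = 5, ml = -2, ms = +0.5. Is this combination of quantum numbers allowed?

n = 6 is a positive integer. l = 5 satisfies 0 ≤ l ≤ n−1 = 5. ml = -2 lies in the range −l … +l (here −5 … 5). ms = +1/2 is one of ±1/2.
All four constraints are satisfied.

Valid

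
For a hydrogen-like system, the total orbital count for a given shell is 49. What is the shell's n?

n = 7

n² = 49 ⇒ n = 7.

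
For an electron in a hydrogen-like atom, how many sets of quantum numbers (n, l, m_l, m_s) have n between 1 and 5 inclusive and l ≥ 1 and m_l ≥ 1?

Treat each shell separately and count matching orbitals:
n=2 → 1; n=3 → 3; n=4 → 6; n=5 → 10.
Orbitals: 1 + 3 + 6 + 10 = 20. Including both spin states (m_s = ±1/2) gives 2 × 20 = 40 states.

40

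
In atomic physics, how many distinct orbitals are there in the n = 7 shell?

The n = 7 shell contains n² = 7² = 49 orbitals.

49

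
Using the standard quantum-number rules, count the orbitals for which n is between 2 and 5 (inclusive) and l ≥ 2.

38

Go shell by shell, enumerating (l, ml) with l ≥ 2:
n=3 → 5; n=4 → 12; n=5 → 21.
Total orbitals: 5 + 12 + 21 = 38.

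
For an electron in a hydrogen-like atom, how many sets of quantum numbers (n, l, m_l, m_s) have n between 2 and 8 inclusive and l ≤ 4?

258

For each n in the range, tally the orbitals obeying l ≤ 4:
n=2 → 4; n=3 → 9; n=4 → 16; n=5 → 25; n=6 → 25; n=7 → 25; n=8 → 25.
Orbitals: 4 + 9 + 16 + 25 + 25 + 25 + 25 = 129. Including both spin states (m_s = ±1/2) gives 2 × 129 = 258 states.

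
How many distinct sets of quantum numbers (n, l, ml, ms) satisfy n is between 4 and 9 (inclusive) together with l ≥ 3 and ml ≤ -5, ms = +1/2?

Go shell by shell, enumerating (l, ml) with l ≥ 3 and ml ≤ -5:
n=6 → 1; n=7 → 3; n=8 → 6; n=9 → 10.
Orbitals: 1 + 3 + 6 + 10 = 20. With ms fixed to +1/2 there is one state per orbital, so 20 states.

20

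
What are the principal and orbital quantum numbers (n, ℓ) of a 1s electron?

n = 1, ℓ = 0

The leading integer gives n = 1; the letter 's' means ℓ = 0.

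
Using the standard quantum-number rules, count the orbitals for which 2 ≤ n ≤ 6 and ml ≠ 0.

70

Count contributing orbitals for each principal shell:
n=2 → 2; n=3 → 6; n=4 → 12; n=5 → 20; n=6 → 30.
Total orbitals: 2 + 6 + 12 + 20 + 30 = 70.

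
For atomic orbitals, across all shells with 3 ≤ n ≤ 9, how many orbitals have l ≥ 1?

273

Treat each shell separately and count matching orbitals:
n=3 → 8; n=4 → 15; n=5 → 24; n=6 → 35; n=7 → 48; n=8 → 63; n=9 → 80.
Total orbitals: 8 + 15 + 24 + 35 + 48 + 63 + 80 = 273.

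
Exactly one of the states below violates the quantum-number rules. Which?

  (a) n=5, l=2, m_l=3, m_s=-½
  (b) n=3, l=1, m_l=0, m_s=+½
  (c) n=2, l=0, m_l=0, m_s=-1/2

(a)

(a) has |m_l| = 3 > l = 2, violating −l ≤ m_l ≤ l.
The remaining sets (b), (c) satisfy all four rules.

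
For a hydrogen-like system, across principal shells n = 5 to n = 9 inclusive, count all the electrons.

510

Shell n has n² orbitals: 5²=25 + 6²=36 + 7²=49 + 8²=64 + 9²=81 = 255 orbitals.
Two spin states per orbital: 2 × 255 = 510 electrons.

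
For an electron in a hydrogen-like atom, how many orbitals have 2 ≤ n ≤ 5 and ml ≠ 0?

40

Per-shell orbital counts meeting the constraint:
n=2 → 2; n=3 → 6; n=4 → 12; n=5 → 20.
Total orbitals: 2 + 6 + 12 + 20 = 40.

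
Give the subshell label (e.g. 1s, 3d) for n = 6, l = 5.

6h

l = 5 corresponds to the letter 'h', so the subshell is 6h.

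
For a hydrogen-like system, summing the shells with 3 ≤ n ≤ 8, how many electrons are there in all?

398

Shell n has n² orbitals: 3²=9 + 4²=16 + 5²=25 + 6²=36 + 7²=49 + 8²=64 = 199 orbitals.
Two spin states per orbital: 2 × 199 = 398 electrons.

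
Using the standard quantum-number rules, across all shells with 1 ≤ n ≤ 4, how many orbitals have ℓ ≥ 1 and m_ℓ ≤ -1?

10

Treat each shell separately and count matching orbitals:
n=2 → 1; n=3 → 3; n=4 → 6.
Total orbitals: 1 + 3 + 6 = 10.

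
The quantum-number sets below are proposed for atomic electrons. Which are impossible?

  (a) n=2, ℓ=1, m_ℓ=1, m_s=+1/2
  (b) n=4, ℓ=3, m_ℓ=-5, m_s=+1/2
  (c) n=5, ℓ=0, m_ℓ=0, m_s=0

(b) and (c)

(b) has |m_ℓ| = 5 > ℓ = 3, violating −ℓ ≤ m_ℓ ≤ ℓ.
(c) has m_s = 0, but an electron's spin must be ±1/2.
The remaining set (a) satisfies all four rules.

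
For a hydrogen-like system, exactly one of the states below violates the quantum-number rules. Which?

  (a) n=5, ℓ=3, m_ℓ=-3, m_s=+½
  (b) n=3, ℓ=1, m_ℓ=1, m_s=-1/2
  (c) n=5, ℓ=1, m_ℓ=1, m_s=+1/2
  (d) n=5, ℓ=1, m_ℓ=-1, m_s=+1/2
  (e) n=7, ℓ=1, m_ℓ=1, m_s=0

(e)

(e) has m_s = 0, but an electron's spin must be ±1/2.
The remaining sets (a), (b), (c), (d) satisfy all four rules.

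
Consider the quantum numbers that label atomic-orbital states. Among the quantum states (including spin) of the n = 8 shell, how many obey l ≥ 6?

56

Contributions: l=6 → 13; l=7 → 15.
Orbitals: 13 + 15 = 28. Each orbital carries two spin states, so 28 × 2 = 56 states.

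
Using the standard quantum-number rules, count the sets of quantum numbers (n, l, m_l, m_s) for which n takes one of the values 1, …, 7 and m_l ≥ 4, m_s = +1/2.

10

Treat each shell separately and count matching orbitals:
n=5 → 1; n=6 → 3; n=7 → 6.
Orbitals: 1 + 3 + 6 = 10. With m_s fixed to +1/2 there is one state per orbital, so 10 states.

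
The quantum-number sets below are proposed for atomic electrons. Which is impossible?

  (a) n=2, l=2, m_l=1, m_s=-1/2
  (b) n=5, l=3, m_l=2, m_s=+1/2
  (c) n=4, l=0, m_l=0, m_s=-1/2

(a)

(a) has l = 2 ≥ n = 2, violating 0 ≤ l ≤ n−1.
The remaining sets (b), (c) satisfy all four rules.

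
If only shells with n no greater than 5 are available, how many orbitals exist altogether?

55

Total orbitals = 1² + 2² + 3² + 4² + 5² = 55.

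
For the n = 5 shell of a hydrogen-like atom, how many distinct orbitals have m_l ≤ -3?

3

The n = 5 shell has l = 0 through 4; check each.
Per l-value: l=3 → 1; l=4 → 2.
Total orbitals: 1 + 2 = 3.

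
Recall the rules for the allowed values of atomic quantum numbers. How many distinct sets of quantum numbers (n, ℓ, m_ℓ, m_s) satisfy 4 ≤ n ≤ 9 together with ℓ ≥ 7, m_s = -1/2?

For each n in the range, tally the orbitals obeying ℓ ≥ 7:
n=8 → 15; n=9 → 32.
Orbitals: 15 + 32 = 47. With m_s fixed to -1/2 there is one state per orbital, so 47 states.

47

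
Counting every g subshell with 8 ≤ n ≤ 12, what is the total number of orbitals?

45

A g subshell (l = 4) exists for every n ≥ 5, so shells n = 8, 9, 10, 11, 12 each contribute one — 5 subshells.
Since each g subshell has 2·4+1 = 9 orbitals, the total is 5 × 9 = 45.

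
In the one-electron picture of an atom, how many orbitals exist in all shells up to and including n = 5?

Total orbitals = 1² + 2² + 3² + 4² + 5² = 55.

55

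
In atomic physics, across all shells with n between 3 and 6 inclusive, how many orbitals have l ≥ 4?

29

Work shell by shell — for each n, count the (l, ml) pairs that satisfy l ≥ 4:
n=5 → 9; n=6 → 20.
Total orbitals: 9 + 20 = 29.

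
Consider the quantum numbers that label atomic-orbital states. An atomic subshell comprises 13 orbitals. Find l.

l = 6

2l+1 = 13 gives l = 6.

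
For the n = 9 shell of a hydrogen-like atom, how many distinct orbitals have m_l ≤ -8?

1

The n = 9 shell has l = 0 through 8; check each.
Contributions: l=8 → 1.
Total orbitals: 1.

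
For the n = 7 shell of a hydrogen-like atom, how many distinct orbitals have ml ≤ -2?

For n = 7, l ranges over 0 … 6.
Per l-value: l=2 → 1; l=3 → 2; l=4 → 3; l=5 → 4; l=6 → 5.
Total orbitals: 1 + 2 + 3 + 4 + 5 = 15.

15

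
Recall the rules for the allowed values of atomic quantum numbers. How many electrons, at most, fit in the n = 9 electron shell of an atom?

A shell holds 2n² electrons: 2 × 9² = 2 × 81 = 162.

162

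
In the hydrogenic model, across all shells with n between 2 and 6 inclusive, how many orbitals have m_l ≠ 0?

Count contributing orbitals for each principal shell:
n=2 → 2; n=3 → 6; n=4 → 12; n=5 → 20; n=6 → 30.
Total orbitals: 2 + 6 + 12 + 20 + 30 = 70.

70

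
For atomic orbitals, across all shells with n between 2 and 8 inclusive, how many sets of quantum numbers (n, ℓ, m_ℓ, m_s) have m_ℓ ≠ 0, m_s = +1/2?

Treat each shell separately and count matching orbitals:
n=2 → 2; n=3 → 6; n=4 → 12; n=5 → 20; n=6 → 30; n=7 → 42; n=8 → 56.
Orbitals: 2 + 6 + 12 + 20 + 30 + 42 + 56 = 168. With m_s fixed to +1/2 there is one state per orbital, so 168 states.

168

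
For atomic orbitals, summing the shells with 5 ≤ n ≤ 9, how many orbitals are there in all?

Shell n has n² orbitals: 5²=25 + 6²=36 + 7²=49 + 8²=64 + 9²=81 = 255 orbitals.

255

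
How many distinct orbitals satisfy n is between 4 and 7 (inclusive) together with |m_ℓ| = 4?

12

Work shell by shell — for each n, count the (ℓ, m_ℓ) pairs that satisfy |m_ℓ| = 4:
n=5 → 2; n=6 → 4; n=7 → 6.
Total orbitals: 2 + 4 + 6 = 12.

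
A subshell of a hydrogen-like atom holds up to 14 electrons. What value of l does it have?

l = 3

2(2l+1) = 14 ⇒ 2l+1 = 7 ⇒ l = 3.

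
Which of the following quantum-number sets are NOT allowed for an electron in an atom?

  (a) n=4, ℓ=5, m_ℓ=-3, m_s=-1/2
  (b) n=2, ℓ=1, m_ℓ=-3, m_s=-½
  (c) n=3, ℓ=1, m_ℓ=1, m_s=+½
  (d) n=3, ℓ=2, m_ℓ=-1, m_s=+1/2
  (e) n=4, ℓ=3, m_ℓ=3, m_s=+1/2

(a) and (b)

(a) has ℓ = 5 ≥ n = 4, violating 0 ≤ ℓ ≤ n−1.
(b) has |m_ℓ| = 3 > ℓ = 1, violating −ℓ ≤ m_ℓ ≤ ℓ.
The remaining sets (c), (d), (e) satisfy all four rules.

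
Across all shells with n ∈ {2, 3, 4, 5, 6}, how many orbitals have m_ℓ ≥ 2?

20

For each n in the range, tally the orbitals obeying m_ℓ ≥ 2:
n=3 → 1; n=4 → 3; n=5 → 6; n=6 → 10.
Total orbitals: 1 + 3 + 6 + 10 = 20.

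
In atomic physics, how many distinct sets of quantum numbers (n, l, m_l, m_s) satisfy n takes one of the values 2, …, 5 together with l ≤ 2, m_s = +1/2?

31

Work shell by shell — for each n, count the (l, m_l) pairs that satisfy l ≤ 2:
n=2 → 4; n=3 → 9; n=4 → 9; n=5 → 9.
Orbitals: 4 + 9 + 9 + 9 = 31. With m_s fixed to +1/2 there is one state per orbital, so 31 states.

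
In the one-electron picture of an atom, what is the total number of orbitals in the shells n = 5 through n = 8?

Shell n has n² orbitals: 5²=25 + 6²=36 + 7²=49 + 8²=64 = 174 orbitals.

174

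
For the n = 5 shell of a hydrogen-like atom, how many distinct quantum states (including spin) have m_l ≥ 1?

For n = 5, l ranges over 0 … 4.
Per l-value: l=1 → 1; l=2 → 2; l=3 → 3; l=4 → 4.
Orbitals: 1 + 2 + 3 + 4 = 10. Each orbital carries two spin states, so 10 × 2 = 20 states.

20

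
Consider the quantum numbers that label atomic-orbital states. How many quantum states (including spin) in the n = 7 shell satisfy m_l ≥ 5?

Contributions: l=5 → 1; l=6 → 2.
Orbitals: 1 + 2 = 3. Each orbital carries two spin states, so 3 × 2 = 6 states.

6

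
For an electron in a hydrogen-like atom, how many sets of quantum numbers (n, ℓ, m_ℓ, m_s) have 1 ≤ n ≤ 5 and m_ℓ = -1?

Count contributing orbitals for each principal shell:
n=2 → 1; n=3 → 2; n=4 → 3; n=5 → 4.
Orbitals: 1 + 2 + 3 + 4 = 10. Including both spin states (m_s = ±1/2) gives 2 × 10 = 20 states.

20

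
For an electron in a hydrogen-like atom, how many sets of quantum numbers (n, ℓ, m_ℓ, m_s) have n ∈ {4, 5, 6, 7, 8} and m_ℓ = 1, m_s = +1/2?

25

Count contributing orbitals for each principal shell:
n=4 → 3; n=5 → 4; n=6 → 5; n=7 → 6; n=8 → 7.
Orbitals: 3 + 4 + 5 + 6 + 7 = 25. With m_s fixed to +1/2 there is one state per orbital, so 25 states.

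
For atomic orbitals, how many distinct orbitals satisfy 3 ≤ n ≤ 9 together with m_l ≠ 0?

238

Work shell by shell — for each n, count the (l, m_l) pairs that satisfy m_l ≠ 0:
n=3 → 6; n=4 → 12; n=5 → 20; n=6 → 30; n=7 → 42; n=8 → 56; n=9 → 72.
Total orbitals: 6 + 12 + 20 + 30 + 42 + 56 + 72 = 238.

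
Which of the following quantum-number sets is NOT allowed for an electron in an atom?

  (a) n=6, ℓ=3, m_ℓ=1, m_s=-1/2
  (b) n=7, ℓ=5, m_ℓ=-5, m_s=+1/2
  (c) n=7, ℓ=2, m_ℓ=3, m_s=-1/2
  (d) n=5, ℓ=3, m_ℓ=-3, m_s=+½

(c)

(c) has |m_ℓ| = 3 > ℓ = 2, violating −ℓ ≤ m_ℓ ≤ ℓ.
The remaining sets (a), (b), (d) satisfy all four rules.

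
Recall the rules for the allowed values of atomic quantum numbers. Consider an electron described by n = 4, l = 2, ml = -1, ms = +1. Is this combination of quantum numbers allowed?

Not allowed

The spin quantum number for an electron can only be ms = +1/2 or −1/2; ms = +1 is not one of those.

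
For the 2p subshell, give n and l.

The leading integer gives n = 2; the letter 'p' means l = 1.

n = 2, l = 1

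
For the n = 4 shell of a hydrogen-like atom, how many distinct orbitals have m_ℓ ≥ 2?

3

Go through ℓ = 0, …, 3 (the values permitted for n = 4).
Orbitals with m_ℓ ≥ 2, by ℓ: ℓ=2 → 1; ℓ=3 → 2.
Total orbitals: 1 + 2 = 3.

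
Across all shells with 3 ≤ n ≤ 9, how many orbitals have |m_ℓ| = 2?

56

Work shell by shell — for each n, count the (ℓ, m_ℓ) pairs that satisfy |m_ℓ| = 2:
n=3 → 2; n=4 → 4; n=5 → 6; n=6 → 8; n=7 → 10; n=8 → 12; n=9 → 14.
Total orbitals: 2 + 4 + 6 + 8 + 10 + 12 + 14 = 56.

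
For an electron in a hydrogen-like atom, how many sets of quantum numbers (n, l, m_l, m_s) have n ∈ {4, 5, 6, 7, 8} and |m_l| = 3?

Go shell by shell, enumerating (l, m_l) with |m_l| = 3:
n=4 → 2; n=5 → 4; n=6 → 6; n=7 → 8; n=8 → 10.
Orbitals: 2 + 4 + 6 + 8 + 10 = 30. Including both spin states (m_s = ±1/2) gives 2 × 30 = 60 states.

60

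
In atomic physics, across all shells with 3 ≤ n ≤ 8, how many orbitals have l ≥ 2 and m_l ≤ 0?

98

Per-shell orbital counts meeting the constraint:
n=3 → 3; n=4 → 7; n=5 → 12; n=6 → 18; n=7 → 25; n=8 → 33.
Total orbitals: 3 + 7 + 12 + 18 + 25 + 33 = 98.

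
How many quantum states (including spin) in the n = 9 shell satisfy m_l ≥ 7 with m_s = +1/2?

3

For n = 9, l ranges over 0 … 8.
The (l, m_l) pairs meeting m_l ≥ 7 give: l=7 → 1; l=8 → 2.
Orbitals: 1 + 2 = 3. With m_s fixed to a single value there is one state per orbital, giving 3 states.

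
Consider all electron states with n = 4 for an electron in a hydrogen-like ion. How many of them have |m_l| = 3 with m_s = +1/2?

Go through l = 0, …, 3 (the values permitted for n = 4).
Per l-value: l=3 → 2.
Orbitals: 2. With m_s fixed to a single value there is one state per orbital, giving 2 states.

2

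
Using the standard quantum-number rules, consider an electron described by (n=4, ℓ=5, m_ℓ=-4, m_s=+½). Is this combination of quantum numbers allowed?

The orbital quantum number must satisfy 0 ≤ ℓ ≤ n−1. With n = 4 the allowed ℓ values are 0, 1, 2, 3, so ℓ = 5 is out of range.

No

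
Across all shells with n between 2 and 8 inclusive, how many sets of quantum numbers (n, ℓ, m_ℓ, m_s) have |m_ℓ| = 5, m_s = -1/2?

12

Work shell by shell — for each n, count the (ℓ, m_ℓ) pairs that satisfy |m_ℓ| = 5:
n=6 → 2; n=7 → 4; n=8 → 6.
Orbitals: 2 + 4 + 6 = 12. With m_s fixed to -1/2 there is one state per orbital, so 12 states.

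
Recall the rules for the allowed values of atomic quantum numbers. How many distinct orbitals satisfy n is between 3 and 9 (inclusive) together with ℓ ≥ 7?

Count contributing orbitals for each principal shell:
n=8 → 15; n=9 → 32.
Total orbitals: 15 + 32 = 47.

47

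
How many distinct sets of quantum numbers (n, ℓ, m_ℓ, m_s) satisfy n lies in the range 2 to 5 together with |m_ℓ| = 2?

24

For each n in the range, tally the orbitals obeying |m_ℓ| = 2:
n=3 → 2; n=4 → 4; n=5 → 6.
Orbitals: 2 + 4 + 6 = 12. Including both spin states (m_s = ±1/2) gives 2 × 12 = 24 states.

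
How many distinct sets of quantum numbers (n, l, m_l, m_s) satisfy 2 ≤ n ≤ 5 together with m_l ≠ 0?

Treat each shell separately and count matching orbitals:
n=2 → 2; n=3 → 6; n=4 → 12; n=5 → 20.
Orbitals: 2 + 6 + 12 + 20 = 40. Including both spin states (m_s = ±1/2) gives 2 × 40 = 80 states.

80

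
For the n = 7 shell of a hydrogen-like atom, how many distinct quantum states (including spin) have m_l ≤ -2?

The n = 7 shell has l = 0 through 6; check each.
Contributions: l=2 → 1; l=3 → 2; l=4 → 3; l=5 → 4; l=6 → 5.
Orbitals: 1 + 2 + 3 + 4 + 5 = 15. Each orbital carries two spin states, so 15 × 2 = 30 states.

30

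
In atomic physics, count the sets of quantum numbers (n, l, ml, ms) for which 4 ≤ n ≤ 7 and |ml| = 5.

12

Treat each shell separately and count matching orbitals:
n=6 → 2; n=7 → 4.
Orbitals: 2 + 4 = 6. Including both spin states (ms = ±1/2) gives 2 × 6 = 12 states.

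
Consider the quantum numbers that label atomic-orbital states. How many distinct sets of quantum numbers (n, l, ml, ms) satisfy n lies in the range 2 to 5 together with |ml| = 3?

Treat each shell separately and count matching orbitals:
n=4 → 2; n=5 → 4.
Orbitals: 2 + 4 = 6. Including both spin states (ms = ±1/2) gives 2 × 6 = 12 states.

12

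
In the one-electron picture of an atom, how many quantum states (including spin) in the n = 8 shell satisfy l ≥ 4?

96

Go through l = 0, …, 7 (the values permitted for n = 8).
The (l, m_l) pairs meeting l ≥ 4 give: l=4 → 9; l=5 → 11; l=6 → 13; l=7 → 15.
Orbitals: 9 + 11 + 13 + 15 = 48. Each orbital carries two spin states, so 48 × 2 = 96 states.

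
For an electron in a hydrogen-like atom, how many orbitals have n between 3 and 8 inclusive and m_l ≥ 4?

Per-shell orbital counts meeting the constraint:
n=5 → 1; n=6 → 3; n=7 → 6; n=8 → 10.
Total orbitals: 1 + 3 + 6 + 10 = 20.

20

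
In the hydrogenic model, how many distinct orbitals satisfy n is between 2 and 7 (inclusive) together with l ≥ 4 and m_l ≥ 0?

34

Go shell by shell, enumerating (l, m_l) with l ≥ 4 and m_l ≥ 0:
n=5 → 5; n=6 → 11; n=7 → 18.
Total orbitals: 5 + 11 + 18 = 34.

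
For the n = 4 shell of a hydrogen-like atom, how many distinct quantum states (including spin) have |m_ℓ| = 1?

The n = 4 shell has ℓ = 0 through 3; check each.
Per ℓ-value: ℓ=1 → 2; ℓ=2 → 2; ℓ=3 → 2.
Orbitals: 2 + 2 + 2 = 6. Each orbital carries two spin states, so 6 × 2 = 12 states.

12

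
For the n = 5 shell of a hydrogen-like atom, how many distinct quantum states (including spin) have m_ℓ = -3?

The n = 5 shell has ℓ = 0 through 4; check each.
Orbitals with m_ℓ = -3, by ℓ: ℓ=3 → 1; ℓ=4 → 1.
Orbitals: 1 + 1 = 2. Each orbital carries two spin states, so 2 × 2 = 4 states.

4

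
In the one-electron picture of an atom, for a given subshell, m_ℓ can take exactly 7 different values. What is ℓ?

ℓ = 3

m_ℓ ranges over 2ℓ+1 integers, so 2ℓ+1 = 7 ⇒ ℓ = 3.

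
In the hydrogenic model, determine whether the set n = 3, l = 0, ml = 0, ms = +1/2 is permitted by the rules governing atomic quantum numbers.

n = 3 is a positive integer. l = 0 satisfies 0 ≤ l ≤ n−1 = 2. ml = 0 lies in the range −l … +l (here 0). ms = +1/2 is one of ±1/2.
All four constraints are satisfied.

Allowed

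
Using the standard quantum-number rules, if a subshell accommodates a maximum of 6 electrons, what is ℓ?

ℓ = 1 (p)

2(2ℓ+1) = 6 ⇒ 2ℓ+1 = 3 ⇒ ℓ = 1.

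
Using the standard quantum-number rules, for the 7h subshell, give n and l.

The leading integer gives n = 7; the letter 'h' means l = 5.

n = 7, l = 5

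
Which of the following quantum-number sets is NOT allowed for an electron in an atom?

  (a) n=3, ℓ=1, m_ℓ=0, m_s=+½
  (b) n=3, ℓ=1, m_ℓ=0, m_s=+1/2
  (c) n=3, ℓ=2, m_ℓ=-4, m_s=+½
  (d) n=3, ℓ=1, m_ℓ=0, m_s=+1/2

(c)

(c) has |m_ℓ| = 4 > ℓ = 2, violating −ℓ ≤ m_ℓ ≤ ℓ.
The remaining sets (a), (b), (d) satisfy all four rules.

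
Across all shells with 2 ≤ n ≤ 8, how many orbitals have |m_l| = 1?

56

Per-shell orbital counts meeting the constraint:
n=2 → 2; n=3 → 4; n=4 → 6; n=5 → 8; n=6 → 10; n=7 → 12; n=8 → 14.
Total orbitals: 2 + 4 + 6 + 8 + 10 + 12 + 14 = 56.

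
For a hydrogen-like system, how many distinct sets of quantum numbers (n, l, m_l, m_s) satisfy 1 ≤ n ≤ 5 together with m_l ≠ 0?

For each n in the range, tally the orbitals obeying m_l ≠ 0:
n=2 → 2; n=3 → 6; n=4 → 12; n=5 → 20.
Orbitals: 2 + 6 + 12 + 20 = 40. Including both spin states (m_s = ±1/2) gives 2 × 40 = 80 states.

80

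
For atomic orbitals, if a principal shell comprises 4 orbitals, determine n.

n = 2

n² = 4 ⇒ n = 2.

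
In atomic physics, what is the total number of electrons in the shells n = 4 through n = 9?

542

Shell n has n² orbitals: 4²=16 + 5²=25 + 6²=36 + 7²=49 + 8²=64 + 9²=81 = 271 orbitals.
Two spin states per orbital: 2 × 271 = 542 electrons.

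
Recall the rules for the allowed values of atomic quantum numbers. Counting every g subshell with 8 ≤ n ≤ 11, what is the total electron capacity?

A g subshell (ℓ = 4) exists for every n ≥ 5, so shells n = 8, 9, 10, 11 each contribute one — 4 subshells.
Since each g subshell holds 2(2·4+1) = 18 electrons, the total is 4 × 18 = 72.

72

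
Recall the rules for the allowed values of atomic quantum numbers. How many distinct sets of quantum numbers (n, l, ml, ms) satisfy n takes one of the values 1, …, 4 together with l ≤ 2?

Count contributing orbitals for each principal shell:
n=1 → 1; n=2 → 4; n=3 → 9; n=4 → 9.
Orbitals: 1 + 4 + 9 + 9 = 23. Including both spin states (ms = ±1/2) gives 2 × 23 = 46 states.

46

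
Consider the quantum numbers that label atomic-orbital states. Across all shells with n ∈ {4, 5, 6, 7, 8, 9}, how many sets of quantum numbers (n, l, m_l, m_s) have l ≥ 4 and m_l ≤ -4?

70

For each n in the range, tally the orbitals obeying l ≥ 4 and m_l ≤ -4:
n=5 → 1; n=6 → 3; n=7 → 6; n=8 → 10; n=9 → 15.
Orbitals: 1 + 3 + 6 + 10 + 15 = 35. Including both spin states (m_s = ±1/2) gives 2 × 35 = 70 states.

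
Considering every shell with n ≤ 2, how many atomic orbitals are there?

5

Total orbitals = 1² + 2² = 5.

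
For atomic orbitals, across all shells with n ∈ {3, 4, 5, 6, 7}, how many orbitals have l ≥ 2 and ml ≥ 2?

Count contributing orbitals for each principal shell:
n=3 → 1; n=4 → 3; n=5 → 6; n=6 → 10; n=7 → 15.
Total orbitals: 1 + 3 + 6 + 10 + 15 = 35.

35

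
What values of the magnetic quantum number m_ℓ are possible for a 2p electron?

-1, 0, 1

The 2p subshell has ℓ = 1, and m_ℓ takes every integer from −ℓ to +ℓ. With ℓ = 1 that gives the 3 values -1, 0, 1.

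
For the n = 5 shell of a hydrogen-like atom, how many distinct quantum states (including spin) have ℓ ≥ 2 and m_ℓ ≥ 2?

With n = 5 the allowed ℓ are 0, 1, …, 4.
Per ℓ-value: ℓ=2 → 1; ℓ=3 → 2; ℓ=4 → 3.
Orbitals: 1 + 2 + 3 = 6. Each orbital carries two spin states, so 6 × 2 = 12 states.

12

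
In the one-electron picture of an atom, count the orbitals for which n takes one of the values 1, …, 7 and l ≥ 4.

62

Go shell by shell, enumerating (l, ml) with l ≥ 4:
n=5 → 9; n=6 → 20; n=7 → 33.
Total orbitals: 9 + 20 + 33 = 62.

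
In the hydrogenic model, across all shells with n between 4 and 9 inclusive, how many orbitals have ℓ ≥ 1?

For each n in the range, tally the orbitals obeying ℓ ≥ 1:
n=4 → 15; n=5 → 24; n=6 → 35; n=7 → 48; n=8 → 63; n=9 → 80.
Total orbitals: 15 + 24 + 35 + 48 + 63 + 80 = 265.

265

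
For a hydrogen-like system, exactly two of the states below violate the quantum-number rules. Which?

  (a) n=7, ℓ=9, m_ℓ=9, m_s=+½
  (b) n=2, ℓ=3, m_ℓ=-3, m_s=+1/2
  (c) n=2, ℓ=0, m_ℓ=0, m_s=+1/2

(a) has ℓ = 9 ≥ n = 7, violating 0 ≤ ℓ ≤ n−1.
(b) has ℓ = 3 ≥ n = 2, violating 0 ≤ ℓ ≤ n−1.
The remaining set (c) satisfies all four rules.

(a) and (b)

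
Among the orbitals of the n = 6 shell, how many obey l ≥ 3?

Go through l = 0, …, 5 (the values permitted for n = 6).
The (l, ml) pairs meeting l ≥ 3 give: l=3 → 7; l=4 → 9; l=5 → 11.
Total orbitals: 7 + 9 + 11 = 27.

27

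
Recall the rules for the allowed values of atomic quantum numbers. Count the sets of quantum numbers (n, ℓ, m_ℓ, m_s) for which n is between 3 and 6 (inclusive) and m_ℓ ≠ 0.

136

Count contributing orbitals for each principal shell:
n=3 → 6; n=4 → 12; n=5 → 20; n=6 → 30.
Orbitals: 6 + 12 + 20 + 30 = 68. Including both spin states (m_s = ±1/2) gives 2 × 68 = 136 states.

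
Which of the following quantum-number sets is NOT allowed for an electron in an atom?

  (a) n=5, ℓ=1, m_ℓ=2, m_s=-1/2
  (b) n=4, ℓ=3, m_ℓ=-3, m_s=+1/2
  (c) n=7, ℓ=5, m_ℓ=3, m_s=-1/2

(a)

(a) has |m_ℓ| = 2 > ℓ = 1, violating −ℓ ≤ m_ℓ ≤ ℓ.
The remaining sets (b), (c) satisfy all four rules.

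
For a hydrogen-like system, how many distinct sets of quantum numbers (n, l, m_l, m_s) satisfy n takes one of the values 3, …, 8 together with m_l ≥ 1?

Treat each shell separately and count matching orbitals:
n=3 → 3; n=4 → 6; n=5 → 10; n=6 → 15; n=7 → 21; n=8 → 28.
Orbitals: 3 + 6 + 10 + 15 + 21 + 28 = 83. Including both spin states (m_s = ±1/2) gives 2 × 83 = 166 states.

166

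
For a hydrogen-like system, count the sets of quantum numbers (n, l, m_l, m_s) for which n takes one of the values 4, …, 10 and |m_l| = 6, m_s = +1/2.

20

Count contributing orbitals for each principal shell:
n=7 → 2; n=8 → 4; n=9 → 6; n=10 → 8.
Orbitals: 2 + 4 + 6 + 8 = 20. With m_s fixed to +1/2 there is one state per orbital, so 20 states.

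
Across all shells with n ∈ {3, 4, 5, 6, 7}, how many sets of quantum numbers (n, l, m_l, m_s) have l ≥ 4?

124

Work shell by shell — for each n, count the (l, m_l) pairs that satisfy l ≥ 4:
n=5 → 9; n=6 → 20; n=7 → 33.
Orbitals: 9 + 20 + 33 = 62. Including both spin states (m_s = ±1/2) gives 2 × 62 = 124 states.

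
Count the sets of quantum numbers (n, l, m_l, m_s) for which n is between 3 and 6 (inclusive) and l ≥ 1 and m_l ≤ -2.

Go shell by shell, enumerating (l, m_l) with l ≥ 1 and m_l ≤ -2:
n=3 → 1; n=4 → 3; n=5 → 6; n=6 → 10.
Orbitals: 1 + 3 + 6 + 10 = 20. Including both spin states (m_s = ±1/2) gives 2 × 20 = 40 states.

40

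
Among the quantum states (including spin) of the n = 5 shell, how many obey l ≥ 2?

42

The n = 5 shell has l = 0 through 4; check each.
Contributions: l=2 → 5; l=3 → 7; l=4 → 9.
Orbitals: 5 + 7 + 9 = 21. Each orbital carries two spin states, so 21 × 2 = 42 states.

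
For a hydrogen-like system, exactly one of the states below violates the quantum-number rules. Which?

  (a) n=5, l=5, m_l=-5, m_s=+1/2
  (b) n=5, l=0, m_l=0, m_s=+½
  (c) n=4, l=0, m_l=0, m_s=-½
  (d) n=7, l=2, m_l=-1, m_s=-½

(a)

(a) has l = 5 ≥ n = 5, violating 0 ≤ l ≤ n−1.
The remaining sets (b), (c), (d) satisfy all four rules.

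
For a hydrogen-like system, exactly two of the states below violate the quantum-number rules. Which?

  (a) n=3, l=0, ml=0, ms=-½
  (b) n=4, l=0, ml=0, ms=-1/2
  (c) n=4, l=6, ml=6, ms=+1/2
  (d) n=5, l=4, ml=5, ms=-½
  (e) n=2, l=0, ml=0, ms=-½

(c) has l = 6 ≥ n = 4, violating 0 ≤ l ≤ n−1.
(d) has |ml| = 5 > l = 4, violating −l ≤ ml ≤ l.
The remaining sets (a), (b), (e) satisfy all four rules.

(c) and (d)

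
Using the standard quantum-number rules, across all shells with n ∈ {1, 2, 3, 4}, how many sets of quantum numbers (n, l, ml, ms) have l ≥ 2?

For each n in the range, tally the orbitals obeying l ≥ 2:
n=3 → 5; n=4 → 12.
Orbitals: 5 + 12 = 17. Including both spin states (ms = ±1/2) gives 2 × 17 = 34 states.

34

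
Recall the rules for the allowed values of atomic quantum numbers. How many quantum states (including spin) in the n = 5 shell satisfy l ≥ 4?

Go through l = 0, …, 4 (the values permitted for n = 5).
Contributions: l=4 → 9.
Orbitals: 9. Each orbital carries two spin states, so 9 × 2 = 18 states.

18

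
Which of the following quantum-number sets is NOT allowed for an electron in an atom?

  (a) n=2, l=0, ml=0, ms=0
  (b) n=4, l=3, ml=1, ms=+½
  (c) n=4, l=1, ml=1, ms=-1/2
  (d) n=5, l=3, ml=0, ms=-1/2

(a) has ms = 0, but an electron's spin must be ±1/2.
The remaining sets (b), (c), (d) satisfy all four rules.

(a)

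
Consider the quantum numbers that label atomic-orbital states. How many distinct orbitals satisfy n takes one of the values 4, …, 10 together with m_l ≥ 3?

84

Per-shell orbital counts meeting the constraint:
n=4 → 1; n=5 → 3; n=6 → 6; n=7 → 10; n=8 → 15; n=9 → 21; n=10 → 28.
Total orbitals: 1 + 3 + 6 + 10 + 15 + 21 + 28 = 84.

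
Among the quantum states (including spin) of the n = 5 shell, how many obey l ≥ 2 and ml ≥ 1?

The n = 5 shell has l = 0 through 4; check each.
The (l, ml) pairs meeting l ≥ 2 and ml ≥ 1 give: l=2 → 2; l=3 → 3; l=4 → 4.
Orbitals: 2 + 3 + 4 = 9. Each orbital carries two spin states, so 9 × 2 = 18 states.

18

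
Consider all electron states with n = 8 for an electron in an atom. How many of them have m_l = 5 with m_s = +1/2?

Go through l = 0, …, 7 (the values permitted for n = 8).
Per l-value: l=5 → 1; l=6 → 1; l=7 → 1.
Orbitals: 1 + 1 + 1 = 3. With m_s fixed to a single value there is one state per orbital, giving 3 states.

3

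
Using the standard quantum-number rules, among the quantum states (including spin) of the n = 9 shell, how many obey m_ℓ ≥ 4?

30

Orbitals with m_ℓ ≥ 4, by ℓ: ℓ=4 → 1; ℓ=5 → 2; ℓ=6 → 3; ℓ=7 → 4; ℓ=8 → 5.
Orbitals: 1 + 2 + 3 + 4 + 5 = 15. Each orbital carries two spin states, so 15 × 2 = 30 states.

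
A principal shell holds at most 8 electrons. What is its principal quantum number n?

n = 2

2n² = 8 ⇒ n² = 4 ⇒ n = 2.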